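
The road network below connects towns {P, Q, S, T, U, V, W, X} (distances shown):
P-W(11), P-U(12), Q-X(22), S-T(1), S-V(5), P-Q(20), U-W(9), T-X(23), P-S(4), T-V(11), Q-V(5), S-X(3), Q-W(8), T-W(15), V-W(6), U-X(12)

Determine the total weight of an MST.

33

Prim, starting at V.
Step 1: cheapest edge leaving the tree is Q-V (5); add Q.
Step 2: cheapest edge leaving the tree is S-V (5); add S.
Step 3: cheapest edge leaving the tree is S-T (1); add T.
Step 4: cheapest edge leaving the tree is S-X (3); add X.
Step 5: cheapest edge leaving the tree is P-S (4); add P.
Step 6: cheapest edge leaving the tree is V-W (6); add W.
Step 7: cheapest edge leaving the tree is U-W (9); add U.
MST edges: Q-V, S-V, S-T, S-X, P-S, V-W, U-W; total weight 5+5+1+3+4+6+9 = 33.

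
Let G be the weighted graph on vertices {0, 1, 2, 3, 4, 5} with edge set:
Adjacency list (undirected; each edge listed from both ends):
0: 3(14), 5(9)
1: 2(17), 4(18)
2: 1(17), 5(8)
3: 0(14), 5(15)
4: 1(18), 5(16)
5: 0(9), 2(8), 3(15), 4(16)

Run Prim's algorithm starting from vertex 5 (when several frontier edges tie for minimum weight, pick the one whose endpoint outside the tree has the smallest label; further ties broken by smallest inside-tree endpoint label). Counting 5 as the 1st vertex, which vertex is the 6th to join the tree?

Prim's algorithm from 5:
Step 1: frontier [2 5 8, 0 5 9, 3 5 15, 4 5 16] → take 2 5 (8); add 2.
Step 2: frontier [1 2 17, 0 5 9, 3 5 15, 4 5 16] → take 0 5 (9); add 0.
Step 3: frontier [0 3 14, 1 2 17, 3 5 15, 4 5 16] → take 0 3 (14); add 3.
Step 4: frontier [1 2 17, 4 5 16] → take 4 5 (16); add 4.
Step 5: frontier [1 2 17, 1 4 18] → take 1 2 (17); add 1.
Vertex order: 5, 2, 0, 3, 4, 1. The 6th vertex is 1.

1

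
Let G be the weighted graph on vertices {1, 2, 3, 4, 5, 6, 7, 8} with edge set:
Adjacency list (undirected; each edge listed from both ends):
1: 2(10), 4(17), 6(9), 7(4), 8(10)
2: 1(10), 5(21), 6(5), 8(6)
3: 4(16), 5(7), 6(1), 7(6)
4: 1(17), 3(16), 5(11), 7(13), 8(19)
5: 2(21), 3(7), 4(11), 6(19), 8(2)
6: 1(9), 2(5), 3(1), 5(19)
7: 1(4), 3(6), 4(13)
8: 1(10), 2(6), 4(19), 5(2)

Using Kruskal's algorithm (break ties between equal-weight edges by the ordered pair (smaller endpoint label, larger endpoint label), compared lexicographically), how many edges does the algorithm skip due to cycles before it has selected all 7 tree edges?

4

Kruskal: consider edges lightest-first.
3 6 (1): add — endpoints in different components.
5 8 (2): add — endpoints in different components.
1 7 (4): add — endpoints in different components.
2 6 (5): add — endpoints in different components.
2 8 (6): add — endpoints in different components.
3 7 (6): add — endpoints in different components.
3 5 (7): skip — 3 and 5 already connected.
1 6 (9): skip — 1 and 6 already connected.
1 2 (10): skip — 1 and 2 already connected.
1 8 (10): skip — 1 and 8 already connected.
4 5 (11): add — endpoints in different components.
Edges rejected before the tree was complete: 4.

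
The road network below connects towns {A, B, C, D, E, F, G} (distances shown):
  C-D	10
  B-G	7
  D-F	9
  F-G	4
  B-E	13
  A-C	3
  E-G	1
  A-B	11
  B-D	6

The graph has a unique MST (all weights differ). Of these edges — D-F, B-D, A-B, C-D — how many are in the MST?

Kruskal: consider edges lightest-first.
E-G (1): add. Components now {A} {B} {C} {D} {E,G} {F}
A-C (3): add. Components now {A,C} {B} {D} {E,G} {F}
F-G (4): add. Components now {A,C} {B} {D} {E,F,G}
B-D (6): add. Components now {A,C} {B,D} {E,F,G}
B-G (7): add. Components now {A,C} {B,D,E,F,G}
D-F (9): skip — D and F already connected.
C-D (10): add. Components now {A,B,C,D,E,F,G}
MST edge set: {E-G, A-C, F-G, B-D, B-G, C-D}.
Of the listed edges, {B-D, C-D} are in the MST → 2.

2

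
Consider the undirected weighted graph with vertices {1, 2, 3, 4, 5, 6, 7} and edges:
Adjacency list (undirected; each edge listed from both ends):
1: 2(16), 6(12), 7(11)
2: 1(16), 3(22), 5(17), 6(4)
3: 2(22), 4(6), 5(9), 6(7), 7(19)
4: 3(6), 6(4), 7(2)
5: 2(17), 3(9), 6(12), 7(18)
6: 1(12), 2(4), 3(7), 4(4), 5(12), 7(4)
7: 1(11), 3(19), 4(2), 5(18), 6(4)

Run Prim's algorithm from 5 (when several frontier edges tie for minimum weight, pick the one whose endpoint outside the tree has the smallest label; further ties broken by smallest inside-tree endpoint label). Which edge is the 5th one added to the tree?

2-6

Grow the tree from 5 using Prim:
Step 1: cheapest edge leaving the tree is 3-5 (9); add 3.
Step 2: cheapest edge leaving the tree is 3-4 (6); add 4.
Step 3: cheapest edge leaving the tree is 4-7 (2); add 7.
Step 4: cheapest edge leaving the tree is 4-6 (4); add 6.
Step 5: cheapest edge leaving the tree is 2-6 (4); add 2.
Step 6: cheapest edge leaving the tree is 1-7 (11); add 1.
The 5th edge added is 2-6.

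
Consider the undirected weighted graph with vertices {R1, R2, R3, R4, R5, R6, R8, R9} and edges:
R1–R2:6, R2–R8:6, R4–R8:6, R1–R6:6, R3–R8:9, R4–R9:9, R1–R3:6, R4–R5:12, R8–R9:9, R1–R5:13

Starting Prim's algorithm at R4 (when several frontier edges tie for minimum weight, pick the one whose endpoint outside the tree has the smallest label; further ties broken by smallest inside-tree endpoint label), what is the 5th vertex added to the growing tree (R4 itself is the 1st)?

R3

Prim, starting at R4.
Step 1: frontier [R4–R8 6, R4–R9 9, R4–R5 12] → take R4–R8 (6); add R8.
Step 2: frontier [R4–R9 9, R4–R5 12, R2–R8 6, R3–R8 9, R8–R9 9] → take R2–R8 (6); add R2.
Step 3: frontier [R1–R2 6, R4–R9 9, R4–R5 12, R3–R8 9, R8–R9 9] → take R1–R2 (6); add R1.
Step 4: frontier [R1–R3 6, R1–R6 6, R1–R5 13, R4–R9 9, R4–R5 12, R3–R8 9, R8–R9 9] → take R1–R3 (6); add R3.
Step 5: frontier [R1–R6 6, R1–R5 13, R4–R9 9, R4–R5 12, R8–R9 9] → take R1–R6 (6); add R6.
Step 6: frontier [R1–R5 13, R4–R9 9, R4–R5 12, R8–R9 9] → take R4–R9 (9); add R9.
Step 7: frontier [R1–R5 13, R4–R5 12] → take R4–R5 (12); add R5.
Vertex order: R4, R8, R2, R1, R3, R6, R9, R5. The 5th vertex is R3.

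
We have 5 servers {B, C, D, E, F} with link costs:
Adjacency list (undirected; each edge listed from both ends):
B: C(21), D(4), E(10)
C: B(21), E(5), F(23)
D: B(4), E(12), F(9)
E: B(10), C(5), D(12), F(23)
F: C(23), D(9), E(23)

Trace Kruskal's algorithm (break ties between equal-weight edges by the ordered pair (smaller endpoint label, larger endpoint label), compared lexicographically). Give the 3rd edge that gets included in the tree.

D-F

Kruskal's algorithm — process edges by increasing weight (ties by edge label):
B–D (4): add. Components now {B,D} {C} {E} {F}
C–E (5): add. Components now {B,D} {C,E} {F}
D–F (9): add. Components now {B,D,F} {C,E}
B–E (10): add. Components now {B,C,D,E,F}
The 3rd edge added is D–F.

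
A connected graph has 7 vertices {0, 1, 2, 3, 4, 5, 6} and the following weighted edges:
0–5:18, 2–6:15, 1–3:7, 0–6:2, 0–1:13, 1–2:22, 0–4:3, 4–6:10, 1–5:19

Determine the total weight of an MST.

Prim, starting at 0.
Step 1: cheapest edge leaving the tree is 0–6 (2); add 6.
Step 2: cheapest edge leaving the tree is 0–4 (3); add 4.
Step 3: cheapest edge leaving the tree is 0–1 (13); add 1.
Step 4: cheapest edge leaving the tree is 1–3 (7); add 3.
Step 5: cheapest edge leaving the tree is 2–6 (15); add 2.
Step 6: cheapest edge leaving the tree is 0–5 (18); add 5.
MST edges: 0–6, 0–4, 0–1, 1–3, 2–6, 0–5; total weight 2+3+13+7+15+18 = 58.

58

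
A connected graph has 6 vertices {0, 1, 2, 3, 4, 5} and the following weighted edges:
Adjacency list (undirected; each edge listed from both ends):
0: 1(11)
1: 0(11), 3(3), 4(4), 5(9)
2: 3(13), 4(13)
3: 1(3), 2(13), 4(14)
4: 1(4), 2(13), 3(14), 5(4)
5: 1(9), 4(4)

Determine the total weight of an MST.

Prim's algorithm from 4:
Step 1: frontier [1 4 4, 4 5 4, 2 4 13, 3 4 14] → take 1 4 (4); add 1.
Step 2: frontier [1 3 3, 1 5 9, 0 1 11, 4 5 4, 2 4 13, 3 4 14] → take 1 3 (3); add 3.
Step 3: frontier [1 5 9, 0 1 11, 2 3 13, 4 5 4, 2 4 13] → take 4 5 (4); add 5.
Step 4: frontier [0 1 11, 2 3 13, 2 4 13] → take 0 1 (11); add 0.
Step 5: frontier [2 3 13, 2 4 13] → take 2 3 (13); add 2.
MST edges: 1 4, 1 3, 4 5, 0 1, 2 3; total weight 4+3+4+11+13 = 35.

35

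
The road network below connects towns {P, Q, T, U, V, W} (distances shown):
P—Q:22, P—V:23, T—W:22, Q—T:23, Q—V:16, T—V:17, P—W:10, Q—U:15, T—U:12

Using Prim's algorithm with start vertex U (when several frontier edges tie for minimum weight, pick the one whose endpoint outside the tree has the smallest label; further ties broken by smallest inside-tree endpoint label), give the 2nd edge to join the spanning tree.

Prim, starting at U.
Step 1: frontier [T—U 12, Q—U 15] → take T—U (12); add T.
Step 2: frontier [T—V 17, T—W 22, Q—T 23, Q—U 15] → take Q—U (15); add Q.
Step 3: frontier [Q—V 16, P—Q 22, T—V 17, T—W 22] → take Q—V (16); add V.
Step 4: frontier [P—Q 22, T—W 22, P—V 23] → take P—Q (22); add P.
Step 5: frontier [P—W 10, T—W 22] → take P—W (10); add W.
The 2nd edge added is Q—U.

Q-U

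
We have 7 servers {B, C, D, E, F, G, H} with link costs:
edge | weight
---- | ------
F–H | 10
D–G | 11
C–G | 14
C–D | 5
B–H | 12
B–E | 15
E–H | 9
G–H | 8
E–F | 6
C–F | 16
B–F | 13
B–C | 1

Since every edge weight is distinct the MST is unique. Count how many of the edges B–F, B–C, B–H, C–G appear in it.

1

Kruskal: consider edges lightest-first.
B–C (1): add. Components now {B,C} {D} {E} {F} {G} {H}
C–D (5): add. Components now {B,C,D} {E} {F} {G} {H}
E–F (6): add. Components now {B,C,D} {E,F} {G} {H}
G–H (8): add. Components now {B,C,D} {E,F} {G,H}
E–H (9): add. Components now {B,C,D} {E,F,G,H}
F–H (10): skip — F and H already connected.
D–G (11): add. Components now {B,C,D,E,F,G,H}
MST edge set: {B–C, C–D, E–F, G–H, E–H, D–G}.
Of the listed edges, {B–C} are in the MST → 1.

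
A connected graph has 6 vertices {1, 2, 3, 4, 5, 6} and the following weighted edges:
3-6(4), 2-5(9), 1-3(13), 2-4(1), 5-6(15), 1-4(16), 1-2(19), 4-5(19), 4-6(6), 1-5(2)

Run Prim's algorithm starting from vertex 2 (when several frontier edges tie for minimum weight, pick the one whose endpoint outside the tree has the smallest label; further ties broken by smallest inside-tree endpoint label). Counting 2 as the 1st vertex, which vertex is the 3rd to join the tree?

Prim's algorithm from 2:
Step 1: frontier [2-4 1, 2-5 9, 1-2 19] → take 2-4 (1); add 4.
Step 2: frontier [2-5 9, 1-2 19, 4-6 6, 1-4 16, 4-5 19] → take 4-6 (6); add 6.
Step 3: frontier [2-5 9, 1-2 19, 1-4 16, 4-5 19, 3-6 4, 5-6 15] → take 3-6 (4); add 3.
Step 4: frontier [2-5 9, 1-2 19, 1-3 13, 1-4 16, 4-5 19, 5-6 15] → take 2-5 (9); add 5.
Step 5: frontier [1-2 19, 1-3 13, 1-4 16, 1-5 2] → take 1-5 (2); add 1.
Vertex order: 2, 4, 6, 3, 5, 1. The 3rd vertex is 6.

6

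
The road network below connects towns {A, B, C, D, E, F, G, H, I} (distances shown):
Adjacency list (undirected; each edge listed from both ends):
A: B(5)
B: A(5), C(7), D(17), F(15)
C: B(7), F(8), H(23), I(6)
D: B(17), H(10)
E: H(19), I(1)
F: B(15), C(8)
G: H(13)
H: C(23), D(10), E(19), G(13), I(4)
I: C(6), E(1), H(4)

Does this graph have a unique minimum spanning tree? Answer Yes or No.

Sort edges by weight, then run Kruskal:
E—I (1): add — endpoints in different components.
H—I (4): add — endpoints in different components.
A—B (5): add — endpoints in different components.
C—I (6): add — endpoints in different components.
B—C (7): add — endpoints in different components.
C—F (8): add — endpoints in different components.
D—H (10): add — endpoints in different components.
G—H (13): add — endpoints in different components.
Every non-tree edge has weight strictly greater than the heaviest edge on the tree path between its endpoints, so the MST is unique.

Yes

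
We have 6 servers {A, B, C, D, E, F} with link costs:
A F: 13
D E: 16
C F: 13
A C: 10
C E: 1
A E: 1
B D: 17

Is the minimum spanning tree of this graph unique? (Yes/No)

Kruskal: consider edges lightest-first.
A E (1): add — endpoints in different components.
C E (1): add — endpoints in different components.
A C (10): skip — A and C already connected.
A F (13): add — endpoints in different components.
C F (13): skip — C and F already connected.
D E (16): add — endpoints in different components.
B D (17): add — endpoints in different components.
Non-tree edge C F has weight 13, equal to the heaviest edge on its tree cycle — swapping gives another MST of the same weight. Not unique.

No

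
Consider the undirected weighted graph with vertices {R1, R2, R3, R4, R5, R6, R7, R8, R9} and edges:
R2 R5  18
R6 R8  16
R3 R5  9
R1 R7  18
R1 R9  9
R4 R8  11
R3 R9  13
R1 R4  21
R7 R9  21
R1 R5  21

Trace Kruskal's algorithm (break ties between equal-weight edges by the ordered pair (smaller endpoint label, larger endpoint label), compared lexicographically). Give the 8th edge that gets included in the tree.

Kruskal's algorithm — process edges by increasing weight (ties by edge label):
R1 R9 (9): add — endpoints in different components.
R3 R5 (9): add — endpoints in different components.
R4 R8 (11): add — endpoints in different components.
R3 R9 (13): add — endpoints in different components.
R6 R8 (16): add — endpoints in different components.
R1 R7 (18): add — endpoints in different components.
R2 R5 (18): add — endpoints in different components.
R1 R4 (21): add — endpoints in different components.
The 8th edge added is R1 R4.

R1-R4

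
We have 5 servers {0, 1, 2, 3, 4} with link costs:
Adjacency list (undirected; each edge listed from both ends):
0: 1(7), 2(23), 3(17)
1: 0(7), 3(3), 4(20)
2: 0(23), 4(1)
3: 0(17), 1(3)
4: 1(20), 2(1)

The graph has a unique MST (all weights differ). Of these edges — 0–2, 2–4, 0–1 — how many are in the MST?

2

Sort edges by weight, then run Kruskal:
2–4 (1): add — endpoints in different components.
1–3 (3): add — endpoints in different components.
0–1 (7): add — endpoints in different components.
0–3 (17): skip — 0 and 3 already connected.
1–4 (20): add — endpoints in different components.
MST edge set: {2–4, 1–3, 0–1, 1–4}.
Of the listed edges, {2–4, 0–1} are in the MST → 2.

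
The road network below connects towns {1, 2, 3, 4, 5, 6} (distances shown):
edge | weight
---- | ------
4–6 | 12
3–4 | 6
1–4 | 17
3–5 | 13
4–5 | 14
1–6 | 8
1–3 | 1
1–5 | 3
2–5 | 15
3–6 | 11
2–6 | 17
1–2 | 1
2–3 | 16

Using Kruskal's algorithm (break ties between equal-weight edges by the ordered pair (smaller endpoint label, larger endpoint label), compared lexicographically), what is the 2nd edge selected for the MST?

Kruskal's algorithm — process edges by increasing weight (ties by edge label):
1–2 (1): add — endpoints in different components.
1–3 (1): add — endpoints in different components.
1–5 (3): add — endpoints in different components.
3–4 (6): add — endpoints in different components.
1–6 (8): add — endpoints in different components.
The 2nd edge added is 1–3.

1-3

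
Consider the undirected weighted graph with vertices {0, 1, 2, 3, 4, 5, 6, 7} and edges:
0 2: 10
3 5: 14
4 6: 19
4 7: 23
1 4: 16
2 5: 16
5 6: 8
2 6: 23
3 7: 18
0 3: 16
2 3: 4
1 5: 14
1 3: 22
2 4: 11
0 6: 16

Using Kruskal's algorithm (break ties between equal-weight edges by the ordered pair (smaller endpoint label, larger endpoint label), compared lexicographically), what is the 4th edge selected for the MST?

Sort edges by weight, then run Kruskal:
2 3 (4): add — endpoints in different components.
5 6 (8): add — endpoints in different components.
0 2 (10): add — endpoints in different components.
2 4 (11): add — endpoints in different components.
1 5 (14): add — endpoints in different components.
3 5 (14): add — endpoints in different components.
0 3 (16): skip — 0 and 3 already connected.
0 6 (16): skip — 0 and 6 already connected.
1 4 (16): skip — 1 and 4 already connected.
2 5 (16): skip — 2 and 5 already connected.
3 7 (18): add — endpoints in different components.
The 4th edge added is 2 4.

2-4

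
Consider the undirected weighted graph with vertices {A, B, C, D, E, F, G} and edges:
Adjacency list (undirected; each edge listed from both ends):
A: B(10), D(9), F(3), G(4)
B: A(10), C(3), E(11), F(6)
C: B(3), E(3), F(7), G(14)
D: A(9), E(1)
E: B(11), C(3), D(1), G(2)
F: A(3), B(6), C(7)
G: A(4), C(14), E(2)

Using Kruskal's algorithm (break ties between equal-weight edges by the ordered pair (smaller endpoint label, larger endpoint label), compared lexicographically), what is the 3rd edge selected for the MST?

A-F

Kruskal: consider edges lightest-first.
D—E (1): add — endpoints in different components.
E—G (2): add — endpoints in different components.
A—F (3): add — endpoints in different components.
B—C (3): add — endpoints in different components.
C—E (3): add — endpoints in different components.
A—G (4): add — endpoints in different components.
The 3rd edge added is A—F.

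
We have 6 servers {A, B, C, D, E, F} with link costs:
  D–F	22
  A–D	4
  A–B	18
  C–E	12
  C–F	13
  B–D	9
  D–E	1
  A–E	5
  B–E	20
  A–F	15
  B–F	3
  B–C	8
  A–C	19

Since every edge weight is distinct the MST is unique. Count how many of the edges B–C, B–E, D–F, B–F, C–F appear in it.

2

Kruskal: consider edges lightest-first.
D–E (1): add. Components now {A} {B} {C} {D,E} {F}
B–F (3): add. Components now {A} {B,F} {C} {D,E}
A–D (4): add. Components now {A,D,E} {B,F} {C}
A–E (5): skip — A and E already connected.
B–C (8): add. Components now {A,D,E} {B,C,F}
B–D (9): add. Components now {A,B,C,D,E,F}
MST edge set: {D–E, B–F, A–D, B–C, B–D}.
Of the listed edges, {B–C, B–F} are in the MST → 2.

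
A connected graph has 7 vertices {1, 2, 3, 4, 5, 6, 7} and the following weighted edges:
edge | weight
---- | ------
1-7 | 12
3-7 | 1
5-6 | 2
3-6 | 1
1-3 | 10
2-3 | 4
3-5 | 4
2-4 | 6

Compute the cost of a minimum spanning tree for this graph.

24

Kruskal: consider edges lightest-first.
3-6 (1): add — endpoints in different components.
3-7 (1): add — endpoints in different components.
5-6 (2): add — endpoints in different components.
2-3 (4): add — endpoints in different components.
3-5 (4): skip — 3 and 5 already connected.
2-4 (6): add — endpoints in different components.
1-3 (10): add — endpoints in different components.
MST edges: 3-6, 3-7, 5-6, 2-3, 2-4, 1-3; total weight 1+1+2+4+6+10 = 24.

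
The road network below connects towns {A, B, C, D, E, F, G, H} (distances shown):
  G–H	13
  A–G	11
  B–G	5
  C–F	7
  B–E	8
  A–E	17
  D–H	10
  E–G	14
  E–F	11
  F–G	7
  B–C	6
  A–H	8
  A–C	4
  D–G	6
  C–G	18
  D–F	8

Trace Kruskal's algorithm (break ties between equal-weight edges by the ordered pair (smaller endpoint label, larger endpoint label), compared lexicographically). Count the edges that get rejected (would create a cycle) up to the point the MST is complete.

Kruskal: consider edges lightest-first.
A–C (4): add — endpoints in different components.
B–G (5): add — endpoints in different components.
B–C (6): add — endpoints in different components.
D–G (6): add — endpoints in different components.
C–F (7): add — endpoints in different components.
F–G (7): skip — F and G already connected.
A–H (8): add — endpoints in different components.
B–E (8): add — endpoints in different components.
Edges rejected before the tree was complete: 1.

1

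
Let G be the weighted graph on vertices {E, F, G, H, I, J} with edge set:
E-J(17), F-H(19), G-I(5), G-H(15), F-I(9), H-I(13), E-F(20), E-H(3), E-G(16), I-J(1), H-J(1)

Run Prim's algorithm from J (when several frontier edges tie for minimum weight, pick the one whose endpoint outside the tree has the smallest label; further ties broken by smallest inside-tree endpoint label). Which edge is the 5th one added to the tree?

F-I

Prim, starting at J.
Step 1: cheapest edge leaving the tree is H-J (1); add H.
Step 2: cheapest edge leaving the tree is I-J (1); add I.
Step 3: cheapest edge leaving the tree is E-H (3); add E.
Step 4: cheapest edge leaving the tree is G-I (5); add G.
Step 5: cheapest edge leaving the tree is F-I (9); add F.
The 5th edge added is F-I.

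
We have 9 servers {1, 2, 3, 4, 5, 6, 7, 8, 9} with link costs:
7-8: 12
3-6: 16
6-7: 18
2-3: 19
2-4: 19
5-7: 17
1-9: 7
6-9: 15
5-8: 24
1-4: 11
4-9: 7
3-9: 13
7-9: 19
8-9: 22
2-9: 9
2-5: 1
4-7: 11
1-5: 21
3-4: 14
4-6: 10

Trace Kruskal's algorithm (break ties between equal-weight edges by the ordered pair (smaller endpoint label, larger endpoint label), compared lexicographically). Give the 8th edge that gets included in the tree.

Kruskal: consider edges lightest-first.
2-5 (1): add — endpoints in different components.
1-9 (7): add — endpoints in different components.
4-9 (7): add — endpoints in different components.
2-9 (9): add — endpoints in different components.
4-6 (10): add — endpoints in different components.
1-4 (11): skip — 1 and 4 already connected.
4-7 (11): add — endpoints in different components.
7-8 (12): add — endpoints in different components.
3-9 (13): add — endpoints in different components.
The 8th edge added is 3-9.

3-9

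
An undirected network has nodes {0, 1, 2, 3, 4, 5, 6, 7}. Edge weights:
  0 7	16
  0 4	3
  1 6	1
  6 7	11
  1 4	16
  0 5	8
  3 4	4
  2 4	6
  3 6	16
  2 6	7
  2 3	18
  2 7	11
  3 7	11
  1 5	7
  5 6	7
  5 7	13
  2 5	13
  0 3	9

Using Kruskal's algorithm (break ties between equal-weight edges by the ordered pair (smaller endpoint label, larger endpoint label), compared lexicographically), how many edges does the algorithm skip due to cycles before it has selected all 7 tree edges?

Kruskal: consider edges lightest-first.
1 6 (1): add — endpoints in different components.
0 4 (3): add — endpoints in different components.
3 4 (4): add — endpoints in different components.
2 4 (6): add — endpoints in different components.
1 5 (7): add — endpoints in different components.
2 6 (7): add — endpoints in different components.
5 6 (7): skip — 5 and 6 already connected.
0 5 (8): skip — 0 and 5 already connected.
0 3 (9): skip — 0 and 3 already connected.
2 7 (11): add — endpoints in different components.
Edges rejected before the tree was complete: 3.

3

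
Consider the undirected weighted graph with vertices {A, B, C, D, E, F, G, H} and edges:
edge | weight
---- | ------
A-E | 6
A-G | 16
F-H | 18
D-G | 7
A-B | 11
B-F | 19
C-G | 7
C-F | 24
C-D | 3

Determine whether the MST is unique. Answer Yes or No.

Kruskal's algorithm — process edges by increasing weight (ties by edge label):
C-D (3): add — endpoints in different components.
A-E (6): add — endpoints in different components.
C-G (7): add — endpoints in different components.
D-G (7): skip — D and G already connected.
A-B (11): add — endpoints in different components.
A-G (16): add — endpoints in different components.
F-H (18): add — endpoints in different components.
B-F (19): add — endpoints in different components.
Non-tree edge D-G has weight 7, equal to the heaviest edge on its tree cycle — swapping gives another MST of the same weight. Not unique.

No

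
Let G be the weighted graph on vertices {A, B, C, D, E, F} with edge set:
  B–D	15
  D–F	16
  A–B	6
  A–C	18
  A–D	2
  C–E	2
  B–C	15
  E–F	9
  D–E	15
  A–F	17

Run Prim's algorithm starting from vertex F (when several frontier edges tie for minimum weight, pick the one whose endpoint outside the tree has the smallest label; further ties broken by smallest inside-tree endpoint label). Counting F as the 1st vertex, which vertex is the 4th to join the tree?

B

Grow the tree from F using Prim:
Step 1: frontier [E–F 9, D–F 16, A–F 17] → take E–F (9); add E.
Step 2: frontier [C–E 2, D–E 15, D–F 16, A–F 17] → take C–E (2); add C.
Step 3: frontier [B–C 15, A–C 18, D–E 15, D–F 16, A–F 17] → take B–C (15); add B.
Step 4: frontier [A–B 6, B–D 15, A–C 18, D–E 15, D–F 16, A–F 17] → take A–B (6); add A.
Step 5: frontier [A–D 2, B–D 15, D–E 15, D–F 16] → take A–D (2); add D.
Vertex order: F, E, C, B, A, D. The 4th vertex is B.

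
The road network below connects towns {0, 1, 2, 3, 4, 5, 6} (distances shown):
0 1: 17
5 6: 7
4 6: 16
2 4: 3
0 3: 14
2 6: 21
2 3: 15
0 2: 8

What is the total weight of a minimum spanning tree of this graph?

Kruskal: consider edges lightest-first.
2 4 (3): add — endpoints in different components.
5 6 (7): add — endpoints in different components.
0 2 (8): add — endpoints in different components.
0 3 (14): add — endpoints in different components.
2 3 (15): skip — 2 and 3 already connected.
4 6 (16): add — endpoints in different components.
0 1 (17): add — endpoints in different components.
MST edges: 2 4, 5 6, 0 2, 0 3, 4 6, 0 1; total weight 3+7+8+14+16+17 = 65.

65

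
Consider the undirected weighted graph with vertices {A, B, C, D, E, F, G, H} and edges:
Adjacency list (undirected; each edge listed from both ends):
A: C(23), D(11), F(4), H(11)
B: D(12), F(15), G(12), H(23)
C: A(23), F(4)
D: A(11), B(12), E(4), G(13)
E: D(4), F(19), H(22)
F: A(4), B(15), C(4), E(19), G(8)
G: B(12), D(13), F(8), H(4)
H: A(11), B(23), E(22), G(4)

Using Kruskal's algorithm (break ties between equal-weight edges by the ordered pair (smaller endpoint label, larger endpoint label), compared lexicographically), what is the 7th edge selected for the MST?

Kruskal's algorithm — process edges by increasing weight (ties by edge label):
A F (4): add — endpoints in different components.
C F (4): add — endpoints in different components.
D E (4): add — endpoints in different components.
G H (4): add — endpoints in different components.
F G (8): add — endpoints in different components.
A D (11): add — endpoints in different components.
A H (11): skip — A and H already connected.
B D (12): add — endpoints in different components.
The 7th edge added is B D.

B-D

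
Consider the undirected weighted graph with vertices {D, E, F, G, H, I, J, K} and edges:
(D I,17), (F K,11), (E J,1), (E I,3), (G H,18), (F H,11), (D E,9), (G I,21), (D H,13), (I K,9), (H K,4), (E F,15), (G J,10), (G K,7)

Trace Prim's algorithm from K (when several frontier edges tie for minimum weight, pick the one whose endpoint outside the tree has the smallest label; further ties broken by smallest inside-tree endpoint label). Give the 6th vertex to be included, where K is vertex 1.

Grow the tree from K using Prim:
Step 1: cheapest edge leaving the tree is H K (4); add H.
Step 2: cheapest edge leaving the tree is G K (7); add G.
Step 3: cheapest edge leaving the tree is I K (9); add I.
Step 4: cheapest edge leaving the tree is E I (3); add E.
Step 5: cheapest edge leaving the tree is E J (1); add J.
Step 6: cheapest edge leaving the tree is D E (9); add D.
Step 7: cheapest edge leaving the tree is F H (11); add F.
Vertex order: K, H, G, I, E, J, D, F. The 6th vertex is J.

J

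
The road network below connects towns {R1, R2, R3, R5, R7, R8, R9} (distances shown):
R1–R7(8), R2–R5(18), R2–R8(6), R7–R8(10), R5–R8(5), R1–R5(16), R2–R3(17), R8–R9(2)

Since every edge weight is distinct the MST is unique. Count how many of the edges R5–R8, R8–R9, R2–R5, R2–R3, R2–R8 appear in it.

Sort edges by weight, then run Kruskal:
R8–R9 (2): add — endpoints in different components.
R5–R8 (5): add — endpoints in different components.
R2–R8 (6): add — endpoints in different components.
R1–R7 (8): add — endpoints in different components.
R7–R8 (10): add — endpoints in different components.
R1–R5 (16): skip — R5 and R1 already connected.
R2–R3 (17): add — endpoints in different components.
MST edge set: {R8–R9, R5–R8, R2–R8, R1–R7, R7–R8, R2–R3}.
Of the listed edges, {R5–R8, R8–R9, R2–R3, R2–R8} are in the MST → 4.

4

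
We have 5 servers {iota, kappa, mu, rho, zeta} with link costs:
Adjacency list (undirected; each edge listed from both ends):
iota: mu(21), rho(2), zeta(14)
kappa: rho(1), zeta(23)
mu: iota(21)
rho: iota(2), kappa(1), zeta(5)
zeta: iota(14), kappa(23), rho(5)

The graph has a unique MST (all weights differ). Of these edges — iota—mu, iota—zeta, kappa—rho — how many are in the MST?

2

Kruskal's algorithm — process edges by increasing weight (ties by edge label):
kappa—rho (1): add — endpoints in different components.
iota—rho (2): add — endpoints in different components.
rho—zeta (5): add — endpoints in different components.
iota—zeta (14): skip — zeta and iota already connected.
iota—mu (21): add — endpoints in different components.
MST edge set: {kappa—rho, iota—rho, rho—zeta, iota—mu}.
Of the listed edges, {iota—mu, kappa—rho} are in the MST → 2.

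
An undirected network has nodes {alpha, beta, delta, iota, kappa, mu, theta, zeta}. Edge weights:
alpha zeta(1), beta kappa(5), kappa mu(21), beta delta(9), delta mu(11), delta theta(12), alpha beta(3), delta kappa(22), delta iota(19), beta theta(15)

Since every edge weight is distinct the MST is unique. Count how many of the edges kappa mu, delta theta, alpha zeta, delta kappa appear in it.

2

Sort edges by weight, then run Kruskal:
alpha zeta (1): add — endpoints in different components.
alpha beta (3): add — endpoints in different components.
beta kappa (5): add — endpoints in different components.
beta delta (9): add — endpoints in different components.
delta mu (11): add — endpoints in different components.
delta theta (12): add — endpoints in different components.
beta theta (15): skip — theta and beta already connected.
delta iota (19): add — endpoints in different components.
MST edge set: {alpha zeta, alpha beta, beta kappa, beta delta, delta mu, delta theta, delta iota}.
Of the listed edges, {delta theta, alpha zeta} are in the MST → 2.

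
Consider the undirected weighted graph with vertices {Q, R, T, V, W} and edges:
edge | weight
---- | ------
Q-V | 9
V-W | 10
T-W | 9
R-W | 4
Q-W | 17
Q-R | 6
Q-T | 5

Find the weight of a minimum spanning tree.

24

Prim's algorithm from V:
Step 1: frontier [Q-V 9, V-W 10] → take Q-V (9); add Q.
Step 2: frontier [Q-T 5, Q-R 6, Q-W 17, V-W 10] → take Q-T (5); add T.
Step 3: frontier [Q-R 6, Q-W 17, T-W 9, V-W 10] → take Q-R (6); add R.
Step 4: frontier [Q-W 17, R-W 4, T-W 9, V-W 10] → take R-W (4); add W.
MST edges: Q-V, Q-T, Q-R, R-W; total weight 9+5+6+4 = 24.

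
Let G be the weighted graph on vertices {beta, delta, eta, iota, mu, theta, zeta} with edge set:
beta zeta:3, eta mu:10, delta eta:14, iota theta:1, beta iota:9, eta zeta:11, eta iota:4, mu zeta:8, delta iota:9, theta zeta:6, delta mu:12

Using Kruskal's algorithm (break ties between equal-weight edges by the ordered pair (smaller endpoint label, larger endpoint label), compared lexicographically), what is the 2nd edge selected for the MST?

beta-zeta

Kruskal: consider edges lightest-first.
iota theta (1): add. Components now {iota,theta} {eta} {delta} {mu} {zeta} {beta}
beta zeta (3): add. Components now {iota,theta} {eta} {delta} {mu} {beta,zeta}
eta iota (4): add. Components now {eta,iota,theta} {delta} {mu} {beta,zeta}
theta zeta (6): add. Components now {beta,eta,iota,theta,zeta} {delta} {mu}
mu zeta (8): add. Components now {beta,eta,iota,mu,theta,zeta} {delta}
beta iota (9): skip — iota and beta already connected.
delta iota (9): add. Components now {beta,delta,eta,iota,mu,theta,zeta}
The 2nd edge added is beta zeta.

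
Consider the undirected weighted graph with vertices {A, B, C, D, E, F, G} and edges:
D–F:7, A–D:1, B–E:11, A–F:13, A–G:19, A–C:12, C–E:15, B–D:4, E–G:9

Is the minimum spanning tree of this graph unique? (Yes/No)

Sort edges by weight, then run Kruskal:
A–D (1): add — endpoints in different components.
B–D (4): add — endpoints in different components.
D–F (7): add — endpoints in different components.
E–G (9): add — endpoints in different components.
B–E (11): add — endpoints in different components.
A–C (12): add — endpoints in different components.
Every non-tree edge has weight strictly greater than the heaviest edge on the tree path between its endpoints, so the MST is unique.

Yes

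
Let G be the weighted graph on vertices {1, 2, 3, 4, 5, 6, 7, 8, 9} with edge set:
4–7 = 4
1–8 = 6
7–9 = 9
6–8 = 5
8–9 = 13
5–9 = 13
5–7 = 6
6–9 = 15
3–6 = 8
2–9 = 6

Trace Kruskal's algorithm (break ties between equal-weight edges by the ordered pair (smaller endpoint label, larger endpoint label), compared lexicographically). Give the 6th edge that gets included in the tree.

Kruskal's algorithm — process edges by increasing weight (ties by edge label):
4–7 (4): add — endpoints in different components.
6–8 (5): add — endpoints in different components.
1–8 (6): add — endpoints in different components.
2–9 (6): add — endpoints in different components.
5–7 (6): add — endpoints in different components.
3–6 (8): add — endpoints in different components.
7–9 (9): add — endpoints in different components.
5–9 (13): skip — 5 and 9 already connected.
8–9 (13): add — endpoints in different components.
The 6th edge added is 3–6.

3-6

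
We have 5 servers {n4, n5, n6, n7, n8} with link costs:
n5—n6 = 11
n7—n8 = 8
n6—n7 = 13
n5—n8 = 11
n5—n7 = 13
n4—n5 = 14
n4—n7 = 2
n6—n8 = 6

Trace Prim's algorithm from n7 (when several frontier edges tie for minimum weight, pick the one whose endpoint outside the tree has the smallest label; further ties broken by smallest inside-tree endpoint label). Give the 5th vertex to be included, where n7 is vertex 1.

n5

Grow the tree from n7 using Prim:
Step 1: frontier [n4—n7 2, n7—n8 8, n5—n7 13, n6—n7 13] → take n4—n7 (2); add n4.
Step 2: frontier [n4—n5 14, n7—n8 8, n5—n7 13, n6—n7 13] → take n7—n8 (8); add n8.
Step 3: frontier [n4—n5 14, n5—n7 13, n6—n7 13, n6—n8 6, n5—n8 11] → take n6—n8 (6); add n6.
Step 4: frontier [n4—n5 14, n5—n6 11, n5—n7 13, n5—n8 11] → take n5—n6 (11); add n5.
Vertex order: n7, n4, n8, n6, n5. The 5th vertex is n5.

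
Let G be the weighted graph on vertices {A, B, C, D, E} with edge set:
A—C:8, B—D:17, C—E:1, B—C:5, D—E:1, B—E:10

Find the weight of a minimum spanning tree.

15

Kruskal's algorithm — process edges by increasing weight (ties by edge label):
C—E (1): add — endpoints in different components.
D—E (1): add — endpoints in different components.
B—C (5): add — endpoints in different components.
A—C (8): add — endpoints in different components.
MST edges: C—E, D—E, B—C, A—C; total weight 1+1+5+8 = 15.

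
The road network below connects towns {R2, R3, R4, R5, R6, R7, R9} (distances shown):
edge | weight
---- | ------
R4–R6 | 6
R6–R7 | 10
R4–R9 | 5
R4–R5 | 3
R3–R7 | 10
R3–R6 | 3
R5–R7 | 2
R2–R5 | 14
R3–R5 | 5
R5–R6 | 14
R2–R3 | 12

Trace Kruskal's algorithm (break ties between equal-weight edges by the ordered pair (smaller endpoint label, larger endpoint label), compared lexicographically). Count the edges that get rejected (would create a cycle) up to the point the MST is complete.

Kruskal: consider edges lightest-first.
R5–R7 (2): add. Components now {R5,R7} {R3} {R2} {R9} {R6} {R4}
R3–R6 (3): add. Components now {R5,R7} {R3,R6} {R2} {R9} {R4}
R4–R5 (3): add. Components now {R4,R5,R7} {R3,R6} {R2} {R9}
R3–R5 (5): add. Components now {R3,R4,R5,R6,R7} {R2} {R9}
R4–R9 (5): add. Components now {R3,R4,R5,R6,R7,R9} {R2}
R4–R6 (6): skip — R6 and R4 already connected.
R3–R7 (10): skip — R7 and R3 already connected.
R6–R7 (10): skip — R7 and R6 already connected.
R2–R3 (12): add. Components now {R2,R3,R4,R5,R6,R7,R9}
Edges rejected before the tree was complete: 3.

3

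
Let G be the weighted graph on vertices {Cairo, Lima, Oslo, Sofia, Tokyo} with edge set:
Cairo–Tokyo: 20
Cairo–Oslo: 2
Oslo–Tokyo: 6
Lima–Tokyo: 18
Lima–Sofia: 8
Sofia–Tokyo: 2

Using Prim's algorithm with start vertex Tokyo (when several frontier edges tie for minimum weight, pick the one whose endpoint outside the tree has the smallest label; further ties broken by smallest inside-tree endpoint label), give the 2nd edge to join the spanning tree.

Oslo-Tokyo

Grow the tree from Tokyo using Prim:
Step 1: cheapest edge leaving the tree is Sofia–Tokyo (2); add Sofia.
Step 2: cheapest edge leaving the tree is Oslo–Tokyo (6); add Oslo.
Step 3: cheapest edge leaving the tree is Cairo–Oslo (2); add Cairo.
Step 4: cheapest edge leaving the tree is Lima–Sofia (8); add Lima.
The 2nd edge added is Oslo–Tokyo.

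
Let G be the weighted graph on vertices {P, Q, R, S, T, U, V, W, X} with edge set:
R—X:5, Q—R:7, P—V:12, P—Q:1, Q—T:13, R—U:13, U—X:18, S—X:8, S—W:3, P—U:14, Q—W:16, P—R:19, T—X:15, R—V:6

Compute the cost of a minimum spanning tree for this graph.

56

Grow the tree from T using Prim:
Step 1: frontier [Q—T 13, T—X 15] → take Q—T (13); add Q.
Step 2: frontier [P—Q 1, Q—R 7, Q—W 16, T—X 15] → take P—Q (1); add P.
Step 3: frontier [P—V 12, P—U 14, P—R 19, Q—R 7, Q—W 16, T—X 15] → take Q—R (7); add R.
Step 4: frontier [P—V 12, P—U 14, Q—W 16, R—X 5, R—V 6, R—U 13, T—X 15] → take R—X (5); add X.
Step 5: frontier [P—V 12, P—U 14, Q—W 16, R—V 6, R—U 13, S—X 8, U—X 18] → take R—V (6); add V.
Step 6: frontier [P—U 14, Q—W 16, R—U 13, S—X 8, U—X 18] → take S—X (8); add S.
Step 7: frontier [P—U 14, Q—W 16, R—U 13, S—W 3, U—X 18] → take S—W (3); add W.
Step 8: frontier [P—U 14, R—U 13, U—X 18] → take R—U (13); add U.
MST edges: Q—T, P—Q, Q—R, R—X, R—V, S—X, S—W, R—U; total weight 13+1+7+5+6+8+3+13 = 56.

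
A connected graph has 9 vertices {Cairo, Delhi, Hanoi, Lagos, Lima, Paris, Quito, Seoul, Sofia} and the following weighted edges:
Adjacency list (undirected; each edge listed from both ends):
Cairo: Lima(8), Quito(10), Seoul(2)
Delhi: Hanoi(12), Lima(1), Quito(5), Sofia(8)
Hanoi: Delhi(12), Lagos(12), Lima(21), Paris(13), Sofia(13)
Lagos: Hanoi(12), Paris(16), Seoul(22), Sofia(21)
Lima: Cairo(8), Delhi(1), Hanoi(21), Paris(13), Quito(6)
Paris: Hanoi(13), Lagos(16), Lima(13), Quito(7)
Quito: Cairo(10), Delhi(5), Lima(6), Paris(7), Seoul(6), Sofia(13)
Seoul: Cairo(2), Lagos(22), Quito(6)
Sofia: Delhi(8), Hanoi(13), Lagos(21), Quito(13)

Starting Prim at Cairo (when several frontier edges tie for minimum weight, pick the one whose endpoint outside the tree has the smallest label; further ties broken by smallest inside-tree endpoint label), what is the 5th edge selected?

Prim, starting at Cairo.
Step 1: cheapest edge leaving the tree is Cairo-Seoul (2); add Seoul.
Step 2: cheapest edge leaving the tree is Quito-Seoul (6); add Quito.
Step 3: cheapest edge leaving the tree is Delhi-Quito (5); add Delhi.
Step 4: cheapest edge leaving the tree is Delhi-Lima (1); add Lima.
Step 5: cheapest edge leaving the tree is Paris-Quito (7); add Paris.
Step 6: cheapest edge leaving the tree is Delhi-Sofia (8); add Sofia.
Step 7: cheapest edge leaving the tree is Delhi-Hanoi (12); add Hanoi.
Step 8: cheapest edge leaving the tree is Hanoi-Lagos (12); add Lagos.
The 5th edge added is Paris-Quito.

Paris-Quito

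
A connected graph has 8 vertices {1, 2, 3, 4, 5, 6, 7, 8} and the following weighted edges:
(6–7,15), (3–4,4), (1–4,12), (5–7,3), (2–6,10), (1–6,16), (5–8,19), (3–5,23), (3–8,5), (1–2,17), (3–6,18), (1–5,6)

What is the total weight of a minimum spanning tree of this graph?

55

Prim, starting at 1.
Step 1: frontier [1–5 6, 1–4 12, 1–6 16, 1–2 17] → take 1–5 (6); add 5.
Step 2: frontier [1–4 12, 1–6 16, 1–2 17, 5–7 3, 5–8 19, 3–5 23] → take 5–7 (3); add 7.
Step 3: frontier [1–4 12, 1–6 16, 1–2 17, 5–8 19, 3–5 23, 6–7 15] → take 1–4 (12); add 4.
Step 4: frontier [1–6 16, 1–2 17, 3–4 4, 5–8 19, 3–5 23, 6–7 15] → take 3–4 (4); add 3.
Step 5: frontier [1–6 16, 1–2 17, 3–8 5, 3–6 18, 5–8 19, 6–7 15] → take 3–8 (5); add 8.
Step 6: frontier [1–6 16, 1–2 17, 3–6 18, 6–7 15] → take 6–7 (15); add 6.
Step 7: frontier [1–2 17, 2–6 10] → take 2–6 (10); add 2.
MST edges: 1–5, 5–7, 1–4, 3–4, 3–8, 6–7, 2–6; total weight 6+3+12+4+5+15+10 = 55.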